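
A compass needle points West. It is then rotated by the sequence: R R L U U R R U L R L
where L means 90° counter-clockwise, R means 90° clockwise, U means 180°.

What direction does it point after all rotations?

Start: West
  R (right (90° clockwise)) -> North
  R (right (90° clockwise)) -> East
  L (left (90° counter-clockwise)) -> North
  U (U-turn (180°)) -> South
  U (U-turn (180°)) -> North
  R (right (90° clockwise)) -> East
  R (right (90° clockwise)) -> South
  U (U-turn (180°)) -> North
  L (left (90° counter-clockwise)) -> West
  R (right (90° clockwise)) -> North
  L (left (90° counter-clockwise)) -> West
Final: West

Answer: Final heading: West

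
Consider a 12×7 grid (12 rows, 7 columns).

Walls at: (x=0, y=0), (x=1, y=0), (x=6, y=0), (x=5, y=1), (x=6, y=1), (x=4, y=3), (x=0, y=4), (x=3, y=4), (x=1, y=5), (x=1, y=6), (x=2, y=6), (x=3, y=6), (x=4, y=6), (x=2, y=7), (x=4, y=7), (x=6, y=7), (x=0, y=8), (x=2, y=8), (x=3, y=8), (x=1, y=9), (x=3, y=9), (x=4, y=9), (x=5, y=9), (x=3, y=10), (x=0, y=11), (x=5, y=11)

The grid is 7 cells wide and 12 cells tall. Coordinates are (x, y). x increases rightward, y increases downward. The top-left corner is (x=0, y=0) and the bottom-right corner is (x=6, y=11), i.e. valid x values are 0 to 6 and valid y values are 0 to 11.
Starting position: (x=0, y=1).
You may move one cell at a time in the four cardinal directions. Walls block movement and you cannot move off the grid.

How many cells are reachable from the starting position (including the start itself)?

BFS flood-fill from (x=0, y=1):
  Distance 0: (x=0, y=1)
  Distance 1: (x=1, y=1), (x=0, y=2)
  Distance 2: (x=2, y=1), (x=1, y=2), (x=0, y=3)
  Distance 3: (x=2, y=0), (x=3, y=1), (x=2, y=2), (x=1, y=3)
  Distance 4: (x=3, y=0), (x=4, y=1), (x=3, y=2), (x=2, y=3), (x=1, y=4)
  Distance 5: (x=4, y=0), (x=4, y=2), (x=3, y=3), (x=2, y=4)
  Distance 6: (x=5, y=0), (x=5, y=2), (x=2, y=5)
  Distance 7: (x=6, y=2), (x=5, y=3), (x=3, y=5)
  Distance 8: (x=6, y=3), (x=5, y=4), (x=4, y=5)
  Distance 9: (x=4, y=4), (x=6, y=4), (x=5, y=5)
  Distance 10: (x=6, y=5), (x=5, y=6)
  Distance 11: (x=6, y=6), (x=5, y=7)
  Distance 12: (x=5, y=8)
  Distance 13: (x=4, y=8), (x=6, y=8)
  Distance 14: (x=6, y=9)
  Distance 15: (x=6, y=10)
  Distance 16: (x=5, y=10), (x=6, y=11)
  Distance 17: (x=4, y=10)
  Distance 18: (x=4, y=11)
  Distance 19: (x=3, y=11)
  Distance 20: (x=2, y=11)
  Distance 21: (x=2, y=10), (x=1, y=11)
  Distance 22: (x=2, y=9), (x=1, y=10)
  Distance 23: (x=0, y=10)
  Distance 24: (x=0, y=9)
Total reachable: 52 (grid has 58 open cells total)

Answer: Reachable cells: 52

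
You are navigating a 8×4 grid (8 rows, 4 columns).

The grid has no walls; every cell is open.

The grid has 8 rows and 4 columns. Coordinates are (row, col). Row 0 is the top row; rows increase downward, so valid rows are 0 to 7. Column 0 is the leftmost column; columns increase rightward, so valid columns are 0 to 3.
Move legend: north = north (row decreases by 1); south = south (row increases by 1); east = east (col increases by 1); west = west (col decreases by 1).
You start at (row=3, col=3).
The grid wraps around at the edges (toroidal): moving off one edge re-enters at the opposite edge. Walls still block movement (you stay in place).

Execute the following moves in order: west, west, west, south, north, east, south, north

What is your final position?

Answer: Final position: (row=3, col=1)

Derivation:
Start: (row=3, col=3)
  west (west): (row=3, col=3) -> (row=3, col=2)
  west (west): (row=3, col=2) -> (row=3, col=1)
  west (west): (row=3, col=1) -> (row=3, col=0)
  south (south): (row=3, col=0) -> (row=4, col=0)
  north (north): (row=4, col=0) -> (row=3, col=0)
  east (east): (row=3, col=0) -> (row=3, col=1)
  south (south): (row=3, col=1) -> (row=4, col=1)
  north (north): (row=4, col=1) -> (row=3, col=1)
Final: (row=3, col=1)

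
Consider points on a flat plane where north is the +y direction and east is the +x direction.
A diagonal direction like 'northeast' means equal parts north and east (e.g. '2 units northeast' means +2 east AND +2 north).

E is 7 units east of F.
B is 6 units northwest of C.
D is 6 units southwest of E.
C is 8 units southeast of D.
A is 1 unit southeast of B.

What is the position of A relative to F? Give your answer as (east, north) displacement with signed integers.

Place F at the origin (east=0, north=0).
  E is 7 units east of F: delta (east=+7, north=+0); E at (east=7, north=0).
  D is 6 units southwest of E: delta (east=-6, north=-6); D at (east=1, north=-6).
  C is 8 units southeast of D: delta (east=+8, north=-8); C at (east=9, north=-14).
  B is 6 units northwest of C: delta (east=-6, north=+6); B at (east=3, north=-8).
  A is 1 unit southeast of B: delta (east=+1, north=-1); A at (east=4, north=-9).
Therefore A relative to F: (east=4, north=-9).

Answer: A is at (east=4, north=-9) relative to F.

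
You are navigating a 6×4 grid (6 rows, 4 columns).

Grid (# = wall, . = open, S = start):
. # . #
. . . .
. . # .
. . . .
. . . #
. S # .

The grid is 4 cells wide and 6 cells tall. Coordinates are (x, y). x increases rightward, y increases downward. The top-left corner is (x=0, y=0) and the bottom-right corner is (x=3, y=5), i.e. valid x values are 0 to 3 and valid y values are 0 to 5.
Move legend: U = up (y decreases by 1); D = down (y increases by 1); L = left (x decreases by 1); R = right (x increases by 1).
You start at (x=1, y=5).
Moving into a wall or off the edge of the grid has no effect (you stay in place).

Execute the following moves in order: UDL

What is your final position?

Start: (x=1, y=5)
  U (up): (x=1, y=5) -> (x=1, y=4)
  D (down): (x=1, y=4) -> (x=1, y=5)
  L (left): (x=1, y=5) -> (x=0, y=5)
Final: (x=0, y=5)

Answer: Final position: (x=0, y=5)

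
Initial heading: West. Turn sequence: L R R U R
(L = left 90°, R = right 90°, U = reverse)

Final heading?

Start: West
  L (left (90° counter-clockwise)) -> South
  R (right (90° clockwise)) -> West
  R (right (90° clockwise)) -> North
  U (U-turn (180°)) -> South
  R (right (90° clockwise)) -> West
Final: West

Answer: Final heading: West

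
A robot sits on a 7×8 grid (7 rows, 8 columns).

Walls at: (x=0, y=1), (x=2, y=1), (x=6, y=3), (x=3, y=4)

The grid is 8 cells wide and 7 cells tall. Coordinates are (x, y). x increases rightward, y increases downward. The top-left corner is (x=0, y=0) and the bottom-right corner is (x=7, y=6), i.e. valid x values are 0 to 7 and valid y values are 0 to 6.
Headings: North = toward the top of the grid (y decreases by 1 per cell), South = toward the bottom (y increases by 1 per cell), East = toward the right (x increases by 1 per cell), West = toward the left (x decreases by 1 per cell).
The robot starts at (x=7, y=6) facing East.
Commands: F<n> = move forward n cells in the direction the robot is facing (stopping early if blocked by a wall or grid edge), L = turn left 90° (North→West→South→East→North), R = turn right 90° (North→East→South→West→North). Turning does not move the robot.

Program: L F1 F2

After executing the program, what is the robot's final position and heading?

Start: (x=7, y=6), facing East
  L: turn left, now facing North
  F1: move forward 1, now at (x=7, y=5)
  F2: move forward 2, now at (x=7, y=3)
Final: (x=7, y=3), facing North

Answer: Final position: (x=7, y=3), facing North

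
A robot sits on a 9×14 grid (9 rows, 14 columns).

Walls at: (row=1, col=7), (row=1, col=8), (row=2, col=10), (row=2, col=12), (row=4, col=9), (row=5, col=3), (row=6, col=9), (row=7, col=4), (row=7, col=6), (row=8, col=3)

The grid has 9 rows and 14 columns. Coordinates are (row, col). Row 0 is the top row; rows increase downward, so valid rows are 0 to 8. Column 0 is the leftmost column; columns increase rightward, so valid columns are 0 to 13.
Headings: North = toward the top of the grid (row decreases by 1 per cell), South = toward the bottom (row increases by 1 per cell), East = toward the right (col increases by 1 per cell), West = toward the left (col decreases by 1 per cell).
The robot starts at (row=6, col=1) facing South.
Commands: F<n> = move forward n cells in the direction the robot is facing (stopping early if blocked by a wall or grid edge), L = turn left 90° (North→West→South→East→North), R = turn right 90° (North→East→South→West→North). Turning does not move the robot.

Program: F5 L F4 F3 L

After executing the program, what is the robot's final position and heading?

Answer: Final position: (row=8, col=2), facing North

Derivation:
Start: (row=6, col=1), facing South
  F5: move forward 2/5 (blocked), now at (row=8, col=1)
  L: turn left, now facing East
  F4: move forward 1/4 (blocked), now at (row=8, col=2)
  F3: move forward 0/3 (blocked), now at (row=8, col=2)
  L: turn left, now facing North
Final: (row=8, col=2), facing North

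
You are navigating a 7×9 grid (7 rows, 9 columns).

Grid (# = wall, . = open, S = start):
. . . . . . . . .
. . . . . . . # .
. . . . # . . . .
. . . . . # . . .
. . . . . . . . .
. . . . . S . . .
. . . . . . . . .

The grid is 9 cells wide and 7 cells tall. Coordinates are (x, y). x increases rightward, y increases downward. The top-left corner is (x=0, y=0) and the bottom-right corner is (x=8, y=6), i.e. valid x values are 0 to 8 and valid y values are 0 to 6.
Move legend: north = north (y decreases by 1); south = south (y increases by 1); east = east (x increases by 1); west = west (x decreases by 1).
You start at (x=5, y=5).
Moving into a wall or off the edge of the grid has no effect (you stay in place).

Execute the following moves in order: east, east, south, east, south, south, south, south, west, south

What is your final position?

Answer: Final position: (x=7, y=6)

Derivation:
Start: (x=5, y=5)
  east (east): (x=5, y=5) -> (x=6, y=5)
  east (east): (x=6, y=5) -> (x=7, y=5)
  south (south): (x=7, y=5) -> (x=7, y=6)
  east (east): (x=7, y=6) -> (x=8, y=6)
  [×4]south (south): blocked, stay at (x=8, y=6)
  west (west): (x=8, y=6) -> (x=7, y=6)
  south (south): blocked, stay at (x=7, y=6)
Final: (x=7, y=6)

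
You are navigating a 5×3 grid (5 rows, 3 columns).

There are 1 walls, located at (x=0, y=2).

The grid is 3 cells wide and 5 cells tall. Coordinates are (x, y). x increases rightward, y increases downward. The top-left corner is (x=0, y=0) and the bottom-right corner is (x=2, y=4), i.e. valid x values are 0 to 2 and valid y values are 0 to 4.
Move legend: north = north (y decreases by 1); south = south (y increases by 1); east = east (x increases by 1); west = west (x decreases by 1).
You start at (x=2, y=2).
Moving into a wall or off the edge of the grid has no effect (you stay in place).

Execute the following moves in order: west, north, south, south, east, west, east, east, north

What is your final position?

Start: (x=2, y=2)
  west (west): (x=2, y=2) -> (x=1, y=2)
  north (north): (x=1, y=2) -> (x=1, y=1)
  south (south): (x=1, y=1) -> (x=1, y=2)
  south (south): (x=1, y=2) -> (x=1, y=3)
  east (east): (x=1, y=3) -> (x=2, y=3)
  west (west): (x=2, y=3) -> (x=1, y=3)
  east (east): (x=1, y=3) -> (x=2, y=3)
  east (east): blocked, stay at (x=2, y=3)
  north (north): (x=2, y=3) -> (x=2, y=2)
Final: (x=2, y=2)

Answer: Final position: (x=2, y=2)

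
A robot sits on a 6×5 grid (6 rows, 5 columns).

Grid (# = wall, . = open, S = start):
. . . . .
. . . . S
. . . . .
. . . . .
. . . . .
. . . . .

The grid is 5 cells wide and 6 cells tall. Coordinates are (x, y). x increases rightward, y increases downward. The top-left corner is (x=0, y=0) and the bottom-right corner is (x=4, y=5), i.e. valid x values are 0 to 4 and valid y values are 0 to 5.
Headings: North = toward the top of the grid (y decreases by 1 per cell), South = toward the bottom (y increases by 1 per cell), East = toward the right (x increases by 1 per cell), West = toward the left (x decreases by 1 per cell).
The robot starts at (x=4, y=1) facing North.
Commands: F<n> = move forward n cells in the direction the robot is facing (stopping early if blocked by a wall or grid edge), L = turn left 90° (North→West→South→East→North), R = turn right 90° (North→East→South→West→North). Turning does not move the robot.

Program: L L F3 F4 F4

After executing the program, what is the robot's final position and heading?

Answer: Final position: (x=4, y=5), facing South

Derivation:
Start: (x=4, y=1), facing North
  L: turn left, now facing West
  L: turn left, now facing South
  F3: move forward 3, now at (x=4, y=4)
  F4: move forward 1/4 (blocked), now at (x=4, y=5)
  F4: move forward 0/4 (blocked), now at (x=4, y=5)
Final: (x=4, y=5), facing South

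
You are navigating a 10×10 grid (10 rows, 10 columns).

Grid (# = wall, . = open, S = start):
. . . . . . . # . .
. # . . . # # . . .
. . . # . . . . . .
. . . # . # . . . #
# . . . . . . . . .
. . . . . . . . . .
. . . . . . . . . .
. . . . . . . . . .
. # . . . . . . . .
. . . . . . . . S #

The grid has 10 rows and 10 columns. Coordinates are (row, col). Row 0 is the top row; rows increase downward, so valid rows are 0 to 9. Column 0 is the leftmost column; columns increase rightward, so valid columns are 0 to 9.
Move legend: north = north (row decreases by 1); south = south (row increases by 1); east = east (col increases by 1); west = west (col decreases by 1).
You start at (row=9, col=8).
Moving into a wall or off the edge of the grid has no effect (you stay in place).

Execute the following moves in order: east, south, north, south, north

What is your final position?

Answer: Final position: (row=8, col=8)

Derivation:
Start: (row=9, col=8)
  east (east): blocked, stay at (row=9, col=8)
  south (south): blocked, stay at (row=9, col=8)
  north (north): (row=9, col=8) -> (row=8, col=8)
  south (south): (row=8, col=8) -> (row=9, col=8)
  north (north): (row=9, col=8) -> (row=8, col=8)
Final: (row=8, col=8)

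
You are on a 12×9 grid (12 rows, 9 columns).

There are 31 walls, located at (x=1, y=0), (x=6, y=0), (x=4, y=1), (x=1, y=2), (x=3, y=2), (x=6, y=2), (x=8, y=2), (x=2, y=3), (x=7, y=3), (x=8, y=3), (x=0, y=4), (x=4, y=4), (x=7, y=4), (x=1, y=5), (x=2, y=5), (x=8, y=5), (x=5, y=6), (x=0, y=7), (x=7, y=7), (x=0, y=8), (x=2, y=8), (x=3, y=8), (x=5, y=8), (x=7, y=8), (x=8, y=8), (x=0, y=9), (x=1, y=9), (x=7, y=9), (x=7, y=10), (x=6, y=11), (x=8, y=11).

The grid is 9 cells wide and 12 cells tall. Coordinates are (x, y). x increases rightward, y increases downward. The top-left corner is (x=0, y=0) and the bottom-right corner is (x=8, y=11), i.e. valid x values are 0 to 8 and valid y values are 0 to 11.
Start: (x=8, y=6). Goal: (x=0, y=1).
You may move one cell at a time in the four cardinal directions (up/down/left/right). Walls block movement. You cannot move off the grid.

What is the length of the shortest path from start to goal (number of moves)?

Answer: Shortest path length: 13

Derivation:
BFS from (x=8, y=6) until reaching (x=0, y=1):
  Distance 0: (x=8, y=6)
  Distance 1: (x=7, y=6), (x=8, y=7)
  Distance 2: (x=7, y=5), (x=6, y=6)
  Distance 3: (x=6, y=5), (x=6, y=7)
  Distance 4: (x=6, y=4), (x=5, y=5), (x=5, y=7), (x=6, y=8)
  Distance 5: (x=6, y=3), (x=5, y=4), (x=4, y=5), (x=4, y=7), (x=6, y=9)
  Distance 6: (x=5, y=3), (x=3, y=5), (x=4, y=6), (x=3, y=7), (x=4, y=8), (x=5, y=9), (x=6, y=10)
  Distance 7: (x=5, y=2), (x=4, y=3), (x=3, y=4), (x=3, y=6), (x=2, y=7), (x=4, y=9), (x=5, y=10)
  Distance 8: (x=5, y=1), (x=4, y=2), (x=3, y=3), (x=2, y=4), (x=2, y=6), (x=1, y=7), (x=3, y=9), (x=4, y=10), (x=5, y=11)
  Distance 9: (x=5, y=0), (x=6, y=1), (x=1, y=4), (x=1, y=6), (x=1, y=8), (x=2, y=9), (x=3, y=10), (x=4, y=11)
  Distance 10: (x=4, y=0), (x=7, y=1), (x=1, y=3), (x=0, y=6), (x=2, y=10), (x=3, y=11)
  Distance 11: (x=3, y=0), (x=7, y=0), (x=8, y=1), (x=7, y=2), (x=0, y=3), (x=0, y=5), (x=1, y=10), (x=2, y=11)
  Distance 12: (x=2, y=0), (x=8, y=0), (x=3, y=1), (x=0, y=2), (x=0, y=10), (x=1, y=11)
  Distance 13: (x=0, y=1), (x=2, y=1), (x=0, y=11)  <- goal reached here
One shortest path (13 moves): (x=8, y=6) -> (x=7, y=6) -> (x=6, y=6) -> (x=6, y=5) -> (x=5, y=5) -> (x=4, y=5) -> (x=3, y=5) -> (x=3, y=4) -> (x=2, y=4) -> (x=1, y=4) -> (x=1, y=3) -> (x=0, y=3) -> (x=0, y=2) -> (x=0, y=1)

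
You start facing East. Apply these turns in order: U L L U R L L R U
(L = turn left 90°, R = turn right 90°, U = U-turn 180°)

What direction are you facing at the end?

Answer: Final heading: East

Derivation:
Start: East
  U (U-turn (180°)) -> West
  L (left (90° counter-clockwise)) -> South
  L (left (90° counter-clockwise)) -> East
  U (U-turn (180°)) -> West
  R (right (90° clockwise)) -> North
  L (left (90° counter-clockwise)) -> West
  L (left (90° counter-clockwise)) -> South
  R (right (90° clockwise)) -> West
  U (U-turn (180°)) -> East
Final: East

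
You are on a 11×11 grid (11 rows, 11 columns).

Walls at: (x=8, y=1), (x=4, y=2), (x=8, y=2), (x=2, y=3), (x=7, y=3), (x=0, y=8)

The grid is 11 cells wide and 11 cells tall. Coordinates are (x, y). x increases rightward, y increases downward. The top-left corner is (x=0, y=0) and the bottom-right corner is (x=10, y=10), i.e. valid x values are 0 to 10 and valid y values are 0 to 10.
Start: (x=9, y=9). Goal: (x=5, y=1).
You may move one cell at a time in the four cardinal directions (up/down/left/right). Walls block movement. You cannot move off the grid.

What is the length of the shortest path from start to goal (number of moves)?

Answer: Shortest path length: 12

Derivation:
BFS from (x=9, y=9) until reaching (x=5, y=1):
  Distance 0: (x=9, y=9)
  Distance 1: (x=9, y=8), (x=8, y=9), (x=10, y=9), (x=9, y=10)
  Distance 2: (x=9, y=7), (x=8, y=8), (x=10, y=8), (x=7, y=9), (x=8, y=10), (x=10, y=10)
  Distance 3: (x=9, y=6), (x=8, y=7), (x=10, y=7), (x=7, y=8), (x=6, y=9), (x=7, y=10)
  Distance 4: (x=9, y=5), (x=8, y=6), (x=10, y=6), (x=7, y=7), (x=6, y=8), (x=5, y=9), (x=6, y=10)
  Distance 5: (x=9, y=4), (x=8, y=5), (x=10, y=5), (x=7, y=6), (x=6, y=7), (x=5, y=8), (x=4, y=9), (x=5, y=10)
  Distance 6: (x=9, y=3), (x=8, y=4), (x=10, y=4), (x=7, y=5), (x=6, y=6), (x=5, y=7), (x=4, y=8), (x=3, y=9), (x=4, y=10)
  Distance 7: (x=9, y=2), (x=8, y=3), (x=10, y=3), (x=7, y=4), (x=6, y=5), (x=5, y=6), (x=4, y=7), (x=3, y=8), (x=2, y=9), (x=3, y=10)
  Distance 8: (x=9, y=1), (x=10, y=2), (x=6, y=4), (x=5, y=5), (x=4, y=6), (x=3, y=7), (x=2, y=8), (x=1, y=9), (x=2, y=10)
  Distance 9: (x=9, y=0), (x=10, y=1), (x=6, y=3), (x=5, y=4), (x=4, y=5), (x=3, y=6), (x=2, y=7), (x=1, y=8), (x=0, y=9), (x=1, y=10)
  Distance 10: (x=8, y=0), (x=10, y=0), (x=6, y=2), (x=5, y=3), (x=4, y=4), (x=3, y=5), (x=2, y=6), (x=1, y=7), (x=0, y=10)
  Distance 11: (x=7, y=0), (x=6, y=1), (x=5, y=2), (x=7, y=2), (x=4, y=3), (x=3, y=4), (x=2, y=5), (x=1, y=6), (x=0, y=7)
  Distance 12: (x=6, y=0), (x=5, y=1), (x=7, y=1), (x=3, y=3), (x=2, y=4), (x=1, y=5), (x=0, y=6)  <- goal reached here
One shortest path (12 moves): (x=9, y=9) -> (x=8, y=9) -> (x=7, y=9) -> (x=6, y=9) -> (x=5, y=9) -> (x=5, y=8) -> (x=5, y=7) -> (x=5, y=6) -> (x=5, y=5) -> (x=5, y=4) -> (x=5, y=3) -> (x=5, y=2) -> (x=5, y=1)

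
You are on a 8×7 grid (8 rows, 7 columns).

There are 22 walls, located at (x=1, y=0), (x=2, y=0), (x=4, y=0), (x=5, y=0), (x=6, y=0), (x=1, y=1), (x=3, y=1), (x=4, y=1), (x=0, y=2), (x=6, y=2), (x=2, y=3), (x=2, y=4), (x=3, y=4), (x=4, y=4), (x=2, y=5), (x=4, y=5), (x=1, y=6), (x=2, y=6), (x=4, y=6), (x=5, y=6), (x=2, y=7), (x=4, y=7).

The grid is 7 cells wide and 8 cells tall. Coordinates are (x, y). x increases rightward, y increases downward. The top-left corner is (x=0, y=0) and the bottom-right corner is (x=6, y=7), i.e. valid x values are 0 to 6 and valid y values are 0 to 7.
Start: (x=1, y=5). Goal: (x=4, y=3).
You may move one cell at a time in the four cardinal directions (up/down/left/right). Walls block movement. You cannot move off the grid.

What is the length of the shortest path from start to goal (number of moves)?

BFS from (x=1, y=5) until reaching (x=4, y=3):
  Distance 0: (x=1, y=5)
  Distance 1: (x=1, y=4), (x=0, y=5)
  Distance 2: (x=1, y=3), (x=0, y=4), (x=0, y=6)
  Distance 3: (x=1, y=2), (x=0, y=3), (x=0, y=7)
  Distance 4: (x=2, y=2), (x=1, y=7)
  Distance 5: (x=2, y=1), (x=3, y=2)
  Distance 6: (x=4, y=2), (x=3, y=3)
  Distance 7: (x=5, y=2), (x=4, y=3)  <- goal reached here
One shortest path (7 moves): (x=1, y=5) -> (x=1, y=4) -> (x=1, y=3) -> (x=1, y=2) -> (x=2, y=2) -> (x=3, y=2) -> (x=4, y=2) -> (x=4, y=3)

Answer: Shortest path length: 7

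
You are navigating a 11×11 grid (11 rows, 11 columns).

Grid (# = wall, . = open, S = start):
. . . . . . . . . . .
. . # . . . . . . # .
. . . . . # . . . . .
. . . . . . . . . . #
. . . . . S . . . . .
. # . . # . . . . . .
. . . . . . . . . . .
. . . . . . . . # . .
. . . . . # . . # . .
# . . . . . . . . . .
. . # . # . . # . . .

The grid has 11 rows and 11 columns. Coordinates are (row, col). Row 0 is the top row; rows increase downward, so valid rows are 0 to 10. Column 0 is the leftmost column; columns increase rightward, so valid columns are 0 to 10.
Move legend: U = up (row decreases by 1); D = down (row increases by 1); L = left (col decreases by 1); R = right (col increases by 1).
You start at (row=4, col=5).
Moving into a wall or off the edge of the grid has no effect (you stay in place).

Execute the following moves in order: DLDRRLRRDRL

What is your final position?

Answer: Final position: (row=6, col=8)

Derivation:
Start: (row=4, col=5)
  D (down): (row=4, col=5) -> (row=5, col=5)
  L (left): blocked, stay at (row=5, col=5)
  D (down): (row=5, col=5) -> (row=6, col=5)
  R (right): (row=6, col=5) -> (row=6, col=6)
  R (right): (row=6, col=6) -> (row=6, col=7)
  L (left): (row=6, col=7) -> (row=6, col=6)
  R (right): (row=6, col=6) -> (row=6, col=7)
  R (right): (row=6, col=7) -> (row=6, col=8)
  D (down): blocked, stay at (row=6, col=8)
  R (right): (row=6, col=8) -> (row=6, col=9)
  L (left): (row=6, col=9) -> (row=6, col=8)
Final: (row=6, col=8)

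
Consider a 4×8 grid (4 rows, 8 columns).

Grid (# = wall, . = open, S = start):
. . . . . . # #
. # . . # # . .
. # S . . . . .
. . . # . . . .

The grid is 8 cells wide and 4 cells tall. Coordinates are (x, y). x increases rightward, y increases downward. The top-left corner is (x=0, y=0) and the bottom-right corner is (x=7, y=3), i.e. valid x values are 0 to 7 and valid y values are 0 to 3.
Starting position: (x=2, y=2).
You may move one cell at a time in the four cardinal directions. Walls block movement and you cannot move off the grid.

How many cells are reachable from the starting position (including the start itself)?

Answer: Reachable cells: 25

Derivation:
BFS flood-fill from (x=2, y=2):
  Distance 0: (x=2, y=2)
  Distance 1: (x=2, y=1), (x=3, y=2), (x=2, y=3)
  Distance 2: (x=2, y=0), (x=3, y=1), (x=4, y=2), (x=1, y=3)
  Distance 3: (x=1, y=0), (x=3, y=0), (x=5, y=2), (x=0, y=3), (x=4, y=3)
  Distance 4: (x=0, y=0), (x=4, y=0), (x=0, y=2), (x=6, y=2), (x=5, y=3)
  Distance 5: (x=5, y=0), (x=0, y=1), (x=6, y=1), (x=7, y=2), (x=6, y=3)
  Distance 6: (x=7, y=1), (x=7, y=3)
Total reachable: 25 (grid has 25 open cells total)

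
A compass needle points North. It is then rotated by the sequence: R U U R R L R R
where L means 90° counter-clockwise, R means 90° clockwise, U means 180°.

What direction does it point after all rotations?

Start: North
  R (right (90° clockwise)) -> East
  U (U-turn (180°)) -> West
  U (U-turn (180°)) -> East
  R (right (90° clockwise)) -> South
  R (right (90° clockwise)) -> West
  L (left (90° counter-clockwise)) -> South
  R (right (90° clockwise)) -> West
  R (right (90° clockwise)) -> North
Final: North

Answer: Final heading: North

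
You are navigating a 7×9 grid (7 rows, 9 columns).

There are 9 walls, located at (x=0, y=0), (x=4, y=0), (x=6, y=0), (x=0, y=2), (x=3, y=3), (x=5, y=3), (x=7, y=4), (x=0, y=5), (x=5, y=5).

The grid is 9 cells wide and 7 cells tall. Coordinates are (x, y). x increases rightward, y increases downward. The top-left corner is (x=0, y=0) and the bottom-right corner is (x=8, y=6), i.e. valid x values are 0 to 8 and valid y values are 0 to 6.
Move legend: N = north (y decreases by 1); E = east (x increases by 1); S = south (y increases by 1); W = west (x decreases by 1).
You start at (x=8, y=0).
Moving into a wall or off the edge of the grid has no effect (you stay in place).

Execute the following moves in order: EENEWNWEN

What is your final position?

Start: (x=8, y=0)
  E (east): blocked, stay at (x=8, y=0)
  E (east): blocked, stay at (x=8, y=0)
  N (north): blocked, stay at (x=8, y=0)
  E (east): blocked, stay at (x=8, y=0)
  W (west): (x=8, y=0) -> (x=7, y=0)
  N (north): blocked, stay at (x=7, y=0)
  W (west): blocked, stay at (x=7, y=0)
  E (east): (x=7, y=0) -> (x=8, y=0)
  N (north): blocked, stay at (x=8, y=0)
Final: (x=8, y=0)

Answer: Final position: (x=8, y=0)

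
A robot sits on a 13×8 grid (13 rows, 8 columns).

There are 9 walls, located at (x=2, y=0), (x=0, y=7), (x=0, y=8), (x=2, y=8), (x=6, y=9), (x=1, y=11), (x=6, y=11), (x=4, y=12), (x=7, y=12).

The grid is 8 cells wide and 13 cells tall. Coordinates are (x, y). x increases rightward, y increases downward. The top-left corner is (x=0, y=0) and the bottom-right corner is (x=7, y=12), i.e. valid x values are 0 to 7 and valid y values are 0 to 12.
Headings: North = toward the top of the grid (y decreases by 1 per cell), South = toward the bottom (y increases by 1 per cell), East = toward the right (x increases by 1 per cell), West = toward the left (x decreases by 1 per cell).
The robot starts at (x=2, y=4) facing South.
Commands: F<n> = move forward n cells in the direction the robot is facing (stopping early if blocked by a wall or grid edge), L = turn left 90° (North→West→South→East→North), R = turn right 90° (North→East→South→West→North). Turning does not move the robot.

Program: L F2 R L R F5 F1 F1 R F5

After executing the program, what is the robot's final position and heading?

Start: (x=2, y=4), facing South
  L: turn left, now facing East
  F2: move forward 2, now at (x=4, y=4)
  R: turn right, now facing South
  L: turn left, now facing East
  R: turn right, now facing South
  F5: move forward 5, now at (x=4, y=9)
  F1: move forward 1, now at (x=4, y=10)
  F1: move forward 1, now at (x=4, y=11)
  R: turn right, now facing West
  F5: move forward 2/5 (blocked), now at (x=2, y=11)
Final: (x=2, y=11), facing West

Answer: Final position: (x=2, y=11), facing West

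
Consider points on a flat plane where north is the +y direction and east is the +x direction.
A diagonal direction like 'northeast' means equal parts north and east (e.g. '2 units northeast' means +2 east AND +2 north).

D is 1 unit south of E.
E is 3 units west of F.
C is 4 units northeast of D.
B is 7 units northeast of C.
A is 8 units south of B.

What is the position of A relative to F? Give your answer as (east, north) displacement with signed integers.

Answer: A is at (east=8, north=2) relative to F.

Derivation:
Place F at the origin (east=0, north=0).
  E is 3 units west of F: delta (east=-3, north=+0); E at (east=-3, north=0).
  D is 1 unit south of E: delta (east=+0, north=-1); D at (east=-3, north=-1).
  C is 4 units northeast of D: delta (east=+4, north=+4); C at (east=1, north=3).
  B is 7 units northeast of C: delta (east=+7, north=+7); B at (east=8, north=10).
  A is 8 units south of B: delta (east=+0, north=-8); A at (east=8, north=2).
Therefore A relative to F: (east=8, north=2).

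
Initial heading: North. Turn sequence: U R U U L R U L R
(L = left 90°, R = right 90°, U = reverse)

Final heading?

Start: North
  U (U-turn (180°)) -> South
  R (right (90° clockwise)) -> West
  U (U-turn (180°)) -> East
  U (U-turn (180°)) -> West
  L (left (90° counter-clockwise)) -> South
  R (right (90° clockwise)) -> West
  U (U-turn (180°)) -> East
  L (left (90° counter-clockwise)) -> North
  R (right (90° clockwise)) -> East
Final: East

Answer: Final heading: East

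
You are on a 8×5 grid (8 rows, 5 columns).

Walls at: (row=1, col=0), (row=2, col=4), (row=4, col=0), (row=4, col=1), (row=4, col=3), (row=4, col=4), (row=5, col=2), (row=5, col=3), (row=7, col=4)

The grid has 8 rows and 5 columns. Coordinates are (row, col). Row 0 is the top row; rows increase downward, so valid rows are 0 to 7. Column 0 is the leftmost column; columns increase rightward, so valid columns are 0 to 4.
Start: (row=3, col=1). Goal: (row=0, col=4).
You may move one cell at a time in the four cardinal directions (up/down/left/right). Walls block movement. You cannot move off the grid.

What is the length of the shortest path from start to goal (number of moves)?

Answer: Shortest path length: 6

Derivation:
BFS from (row=3, col=1) until reaching (row=0, col=4):
  Distance 0: (row=3, col=1)
  Distance 1: (row=2, col=1), (row=3, col=0), (row=3, col=2)
  Distance 2: (row=1, col=1), (row=2, col=0), (row=2, col=2), (row=3, col=3), (row=4, col=2)
  Distance 3: (row=0, col=1), (row=1, col=2), (row=2, col=3), (row=3, col=4)
  Distance 4: (row=0, col=0), (row=0, col=2), (row=1, col=3)
  Distance 5: (row=0, col=3), (row=1, col=4)
  Distance 6: (row=0, col=4)  <- goal reached here
One shortest path (6 moves): (row=3, col=1) -> (row=3, col=2) -> (row=3, col=3) -> (row=2, col=3) -> (row=1, col=3) -> (row=1, col=4) -> (row=0, col=4)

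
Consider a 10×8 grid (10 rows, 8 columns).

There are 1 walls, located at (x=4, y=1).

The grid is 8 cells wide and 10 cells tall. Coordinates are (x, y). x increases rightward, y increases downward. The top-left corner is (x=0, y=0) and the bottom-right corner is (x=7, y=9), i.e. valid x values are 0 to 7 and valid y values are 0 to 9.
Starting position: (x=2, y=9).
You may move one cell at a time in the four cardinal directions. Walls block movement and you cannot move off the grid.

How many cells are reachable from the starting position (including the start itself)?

BFS flood-fill from (x=2, y=9):
  Distance 0: (x=2, y=9)
  Distance 1: (x=2, y=8), (x=1, y=9), (x=3, y=9)
  Distance 2: (x=2, y=7), (x=1, y=8), (x=3, y=8), (x=0, y=9), (x=4, y=9)
  Distance 3: (x=2, y=6), (x=1, y=7), (x=3, y=7), (x=0, y=8), (x=4, y=8), (x=5, y=9)
  Distance 4: (x=2, y=5), (x=1, y=6), (x=3, y=6), (x=0, y=7), (x=4, y=7), (x=5, y=8), (x=6, y=9)
  Distance 5: (x=2, y=4), (x=1, y=5), (x=3, y=5), (x=0, y=6), (x=4, y=6), (x=5, y=7), (x=6, y=8), (x=7, y=9)
  Distance 6: (x=2, y=3), (x=1, y=4), (x=3, y=4), (x=0, y=5), (x=4, y=5), (x=5, y=6), (x=6, y=7), (x=7, y=8)
  Distance 7: (x=2, y=2), (x=1, y=3), (x=3, y=3), (x=0, y=4), (x=4, y=4), (x=5, y=5), (x=6, y=6), (x=7, y=7)
  Distance 8: (x=2, y=1), (x=1, y=2), (x=3, y=2), (x=0, y=3), (x=4, y=3), (x=5, y=4), (x=6, y=5), (x=7, y=6)
  Distance 9: (x=2, y=0), (x=1, y=1), (x=3, y=1), (x=0, y=2), (x=4, y=2), (x=5, y=3), (x=6, y=4), (x=7, y=5)
  Distance 10: (x=1, y=0), (x=3, y=0), (x=0, y=1), (x=5, y=2), (x=6, y=3), (x=7, y=4)
  Distance 11: (x=0, y=0), (x=4, y=0), (x=5, y=1), (x=6, y=2), (x=7, y=3)
  Distance 12: (x=5, y=0), (x=6, y=1), (x=7, y=2)
  Distance 13: (x=6, y=0), (x=7, y=1)
  Distance 14: (x=7, y=0)
Total reachable: 79 (grid has 79 open cells total)

Answer: Reachable cells: 79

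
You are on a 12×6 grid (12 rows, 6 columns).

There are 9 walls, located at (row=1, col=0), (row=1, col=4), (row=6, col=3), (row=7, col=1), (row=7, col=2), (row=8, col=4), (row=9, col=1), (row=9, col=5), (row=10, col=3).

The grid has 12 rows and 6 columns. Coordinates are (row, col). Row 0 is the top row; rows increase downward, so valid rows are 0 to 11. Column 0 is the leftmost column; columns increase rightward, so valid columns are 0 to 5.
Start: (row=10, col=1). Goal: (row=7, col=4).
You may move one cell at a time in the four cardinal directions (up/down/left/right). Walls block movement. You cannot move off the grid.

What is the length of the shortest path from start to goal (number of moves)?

Answer: Shortest path length: 6

Derivation:
BFS from (row=10, col=1) until reaching (row=7, col=4):
  Distance 0: (row=10, col=1)
  Distance 1: (row=10, col=0), (row=10, col=2), (row=11, col=1)
  Distance 2: (row=9, col=0), (row=9, col=2), (row=11, col=0), (row=11, col=2)
  Distance 3: (row=8, col=0), (row=8, col=2), (row=9, col=3), (row=11, col=3)
  Distance 4: (row=7, col=0), (row=8, col=1), (row=8, col=3), (row=9, col=4), (row=11, col=4)
  Distance 5: (row=6, col=0), (row=7, col=3), (row=10, col=4), (row=11, col=5)
  Distance 6: (row=5, col=0), (row=6, col=1), (row=7, col=4), (row=10, col=5)  <- goal reached here
One shortest path (6 moves): (row=10, col=1) -> (row=10, col=2) -> (row=9, col=2) -> (row=9, col=3) -> (row=8, col=3) -> (row=7, col=3) -> (row=7, col=4)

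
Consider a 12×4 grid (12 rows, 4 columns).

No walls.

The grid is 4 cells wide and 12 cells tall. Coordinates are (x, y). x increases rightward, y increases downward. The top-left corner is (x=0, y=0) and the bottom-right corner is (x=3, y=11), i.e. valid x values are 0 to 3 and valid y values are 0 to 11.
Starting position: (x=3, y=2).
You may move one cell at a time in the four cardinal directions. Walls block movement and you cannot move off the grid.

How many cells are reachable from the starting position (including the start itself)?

BFS flood-fill from (x=3, y=2):
  Distance 0: (x=3, y=2)
  Distance 1: (x=3, y=1), (x=2, y=2), (x=3, y=3)
  Distance 2: (x=3, y=0), (x=2, y=1), (x=1, y=2), (x=2, y=3), (x=3, y=4)
  Distance 3: (x=2, y=0), (x=1, y=1), (x=0, y=2), (x=1, y=3), (x=2, y=4), (x=3, y=5)
  Distance 4: (x=1, y=0), (x=0, y=1), (x=0, y=3), (x=1, y=4), (x=2, y=5), (x=3, y=6)
  Distance 5: (x=0, y=0), (x=0, y=4), (x=1, y=5), (x=2, y=6), (x=3, y=7)
  Distance 6: (x=0, y=5), (x=1, y=6), (x=2, y=7), (x=3, y=8)
  Distance 7: (x=0, y=6), (x=1, y=7), (x=2, y=8), (x=3, y=9)
  Distance 8: (x=0, y=7), (x=1, y=8), (x=2, y=9), (x=3, y=10)
  Distance 9: (x=0, y=8), (x=1, y=9), (x=2, y=10), (x=3, y=11)
  Distance 10: (x=0, y=9), (x=1, y=10), (x=2, y=11)
  Distance 11: (x=0, y=10), (x=1, y=11)
  Distance 12: (x=0, y=11)
Total reachable: 48 (grid has 48 open cells total)

Answer: Reachable cells: 48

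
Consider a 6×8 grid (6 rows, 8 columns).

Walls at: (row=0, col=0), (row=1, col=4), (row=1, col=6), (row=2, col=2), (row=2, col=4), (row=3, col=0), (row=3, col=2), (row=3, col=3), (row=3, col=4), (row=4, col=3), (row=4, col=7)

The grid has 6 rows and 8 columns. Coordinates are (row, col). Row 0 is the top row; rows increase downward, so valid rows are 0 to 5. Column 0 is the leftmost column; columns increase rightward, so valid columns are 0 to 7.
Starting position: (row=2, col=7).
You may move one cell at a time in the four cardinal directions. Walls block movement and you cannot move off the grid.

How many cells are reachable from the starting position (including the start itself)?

Answer: Reachable cells: 37

Derivation:
BFS flood-fill from (row=2, col=7):
  Distance 0: (row=2, col=7)
  Distance 1: (row=1, col=7), (row=2, col=6), (row=3, col=7)
  Distance 2: (row=0, col=7), (row=2, col=5), (row=3, col=6)
  Distance 3: (row=0, col=6), (row=1, col=5), (row=3, col=5), (row=4, col=6)
  Distance 4: (row=0, col=5), (row=4, col=5), (row=5, col=6)
  Distance 5: (row=0, col=4), (row=4, col=4), (row=5, col=5), (row=5, col=7)
  Distance 6: (row=0, col=3), (row=5, col=4)
  Distance 7: (row=0, col=2), (row=1, col=3), (row=5, col=3)
  Distance 8: (row=0, col=1), (row=1, col=2), (row=2, col=3), (row=5, col=2)
  Distance 9: (row=1, col=1), (row=4, col=2), (row=5, col=1)
  Distance 10: (row=1, col=0), (row=2, col=1), (row=4, col=1), (row=5, col=0)
  Distance 11: (row=2, col=0), (row=3, col=1), (row=4, col=0)
Total reachable: 37 (grid has 37 open cells total)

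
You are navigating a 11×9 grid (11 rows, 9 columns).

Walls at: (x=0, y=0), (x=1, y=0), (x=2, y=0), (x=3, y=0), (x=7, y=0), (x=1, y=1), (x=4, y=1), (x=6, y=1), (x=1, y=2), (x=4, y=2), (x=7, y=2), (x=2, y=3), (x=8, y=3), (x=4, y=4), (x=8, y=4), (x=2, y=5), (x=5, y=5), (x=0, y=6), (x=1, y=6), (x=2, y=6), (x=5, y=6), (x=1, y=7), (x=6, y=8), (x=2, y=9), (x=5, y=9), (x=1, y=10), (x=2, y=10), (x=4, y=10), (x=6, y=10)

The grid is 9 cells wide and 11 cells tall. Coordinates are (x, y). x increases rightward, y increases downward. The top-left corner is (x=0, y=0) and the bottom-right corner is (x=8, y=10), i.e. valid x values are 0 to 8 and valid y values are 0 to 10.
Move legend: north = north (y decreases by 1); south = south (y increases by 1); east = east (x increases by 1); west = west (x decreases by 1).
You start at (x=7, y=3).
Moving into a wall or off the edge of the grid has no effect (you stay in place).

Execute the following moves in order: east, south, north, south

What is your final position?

Answer: Final position: (x=7, y=4)

Derivation:
Start: (x=7, y=3)
  east (east): blocked, stay at (x=7, y=3)
  south (south): (x=7, y=3) -> (x=7, y=4)
  north (north): (x=7, y=4) -> (x=7, y=3)
  south (south): (x=7, y=3) -> (x=7, y=4)
Final: (x=7, y=4)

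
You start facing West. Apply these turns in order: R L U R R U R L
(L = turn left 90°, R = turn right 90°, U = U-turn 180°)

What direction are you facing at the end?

Start: West
  R (right (90° clockwise)) -> North
  L (left (90° counter-clockwise)) -> West
  U (U-turn (180°)) -> East
  R (right (90° clockwise)) -> South
  R (right (90° clockwise)) -> West
  U (U-turn (180°)) -> East
  R (right (90° clockwise)) -> South
  L (left (90° counter-clockwise)) -> East
Final: East

Answer: Final heading: East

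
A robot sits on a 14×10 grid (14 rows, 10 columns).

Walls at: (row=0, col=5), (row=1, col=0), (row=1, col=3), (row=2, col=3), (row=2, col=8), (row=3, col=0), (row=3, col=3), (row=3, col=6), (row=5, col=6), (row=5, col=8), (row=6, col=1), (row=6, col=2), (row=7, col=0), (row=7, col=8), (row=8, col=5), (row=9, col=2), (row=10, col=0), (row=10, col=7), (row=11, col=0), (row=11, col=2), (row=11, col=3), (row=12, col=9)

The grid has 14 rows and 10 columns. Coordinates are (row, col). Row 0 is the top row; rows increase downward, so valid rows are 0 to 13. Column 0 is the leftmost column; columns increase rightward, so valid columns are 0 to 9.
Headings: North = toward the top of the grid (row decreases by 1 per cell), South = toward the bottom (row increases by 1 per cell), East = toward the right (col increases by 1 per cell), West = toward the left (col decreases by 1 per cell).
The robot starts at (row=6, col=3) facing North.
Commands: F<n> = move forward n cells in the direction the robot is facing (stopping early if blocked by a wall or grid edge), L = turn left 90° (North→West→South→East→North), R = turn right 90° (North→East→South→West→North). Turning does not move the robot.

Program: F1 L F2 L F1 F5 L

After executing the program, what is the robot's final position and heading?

Answer: Final position: (row=5, col=1), facing East

Derivation:
Start: (row=6, col=3), facing North
  F1: move forward 1, now at (row=5, col=3)
  L: turn left, now facing West
  F2: move forward 2, now at (row=5, col=1)
  L: turn left, now facing South
  F1: move forward 0/1 (blocked), now at (row=5, col=1)
  F5: move forward 0/5 (blocked), now at (row=5, col=1)
  L: turn left, now facing East
Final: (row=5, col=1), facing East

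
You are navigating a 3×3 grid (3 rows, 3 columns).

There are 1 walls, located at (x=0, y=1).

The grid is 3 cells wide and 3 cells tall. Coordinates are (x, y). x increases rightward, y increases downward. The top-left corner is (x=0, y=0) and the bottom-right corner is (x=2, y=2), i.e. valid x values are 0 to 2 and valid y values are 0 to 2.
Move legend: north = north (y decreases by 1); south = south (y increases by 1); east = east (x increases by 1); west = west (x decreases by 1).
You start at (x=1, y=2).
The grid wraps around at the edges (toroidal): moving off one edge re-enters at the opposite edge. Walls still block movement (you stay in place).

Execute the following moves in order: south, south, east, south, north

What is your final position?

Start: (x=1, y=2)
  south (south): (x=1, y=2) -> (x=1, y=0)
  south (south): (x=1, y=0) -> (x=1, y=1)
  east (east): (x=1, y=1) -> (x=2, y=1)
  south (south): (x=2, y=1) -> (x=2, y=2)
  north (north): (x=2, y=2) -> (x=2, y=1)
Final: (x=2, y=1)

Answer: Final position: (x=2, y=1)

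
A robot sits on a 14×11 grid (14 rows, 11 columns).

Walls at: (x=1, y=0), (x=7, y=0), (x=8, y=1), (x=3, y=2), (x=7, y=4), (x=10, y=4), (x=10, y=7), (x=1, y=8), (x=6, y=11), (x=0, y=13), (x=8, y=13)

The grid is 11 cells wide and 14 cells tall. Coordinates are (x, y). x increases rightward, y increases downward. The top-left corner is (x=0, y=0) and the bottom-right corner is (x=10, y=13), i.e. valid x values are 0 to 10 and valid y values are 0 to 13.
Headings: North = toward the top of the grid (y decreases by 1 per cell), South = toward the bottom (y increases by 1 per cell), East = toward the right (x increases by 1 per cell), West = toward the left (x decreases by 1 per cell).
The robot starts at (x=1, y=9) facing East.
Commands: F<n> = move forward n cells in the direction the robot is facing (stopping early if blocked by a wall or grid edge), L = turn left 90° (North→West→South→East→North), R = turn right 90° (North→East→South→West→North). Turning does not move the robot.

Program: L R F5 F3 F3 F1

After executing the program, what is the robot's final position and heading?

Answer: Final position: (x=10, y=9), facing East

Derivation:
Start: (x=1, y=9), facing East
  L: turn left, now facing North
  R: turn right, now facing East
  F5: move forward 5, now at (x=6, y=9)
  F3: move forward 3, now at (x=9, y=9)
  F3: move forward 1/3 (blocked), now at (x=10, y=9)
  F1: move forward 0/1 (blocked), now at (x=10, y=9)
Final: (x=10, y=9), facing East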